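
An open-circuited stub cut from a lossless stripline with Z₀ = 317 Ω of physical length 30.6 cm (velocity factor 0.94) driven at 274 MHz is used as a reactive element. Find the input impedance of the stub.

λ = v/f = 0.94·c / 274 MHz = 1.03 m
βl = 2π·l/λ = 2π × 0.297 = 107°
tan(βl) = -3.26
For an open-circuited stub, Z_in = −jZ_0·cot(βl) = −jZ_0/tan(βl)

Z_in ≈ +j97.1 Ω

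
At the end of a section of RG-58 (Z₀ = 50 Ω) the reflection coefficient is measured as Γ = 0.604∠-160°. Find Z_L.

Z_L ≈ 12.7 − j8.26 Ω

Z_L = Z_0·(1 + Γ)/(1 − Γ) = 50·(0.432 − j0.207)/(1.57 + j0.207)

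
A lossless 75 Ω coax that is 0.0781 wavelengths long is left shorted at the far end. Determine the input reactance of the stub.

X_in ≈ 40.1 Ω (inductive)

βl = 2π × 0.0781 = 28.1°
tan(βl) = 0.534
For a shorted stub, Z_in = jZ_0·tan(βl)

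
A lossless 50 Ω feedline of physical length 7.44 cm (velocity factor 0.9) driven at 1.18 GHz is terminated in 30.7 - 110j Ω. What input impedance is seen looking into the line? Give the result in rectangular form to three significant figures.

λ = v/f = 0.9·c / 1.18 GHz = 0.229 m
βl = 2π·l/λ = 2π × 0.325 = 117°
tan(βl) = tan(117°) = -1.96
Z_in = Z_0·(Z_L + jZ_0·tanβl)/(Z_0 + jZ_L·tanβl)
     = 50·(30.7 − j208)/(-165 − j60.1)

Z_in ≈ 12 + j58.5 Ω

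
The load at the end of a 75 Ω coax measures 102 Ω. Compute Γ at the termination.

Γ = (Z_L − Z_0)/(Z_L + Z_0) = (102 − 75)/(102 + 75) = 27/177

Γ = 0.153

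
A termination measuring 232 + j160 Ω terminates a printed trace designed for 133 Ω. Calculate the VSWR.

VSWR ≈ 2.79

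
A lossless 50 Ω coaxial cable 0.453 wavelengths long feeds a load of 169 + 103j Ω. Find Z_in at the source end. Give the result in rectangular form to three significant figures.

βl = 2π × 0.453 = 163°
tan(βl) = tan(163°) = -0.304
Z_in = Z_0·(Z_L + jZ_0·tanβl)/(Z_0 + jZ_L·tanβl)
     = 50·(169 + j87.8)/(81.3 − j51.4)

Z_in ≈ 49.9 + j85.5 Ω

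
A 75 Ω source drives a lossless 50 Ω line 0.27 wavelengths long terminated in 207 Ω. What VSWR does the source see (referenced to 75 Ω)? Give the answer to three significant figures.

βl = 2π × 0.27 = 97.2°
tan(βl) = -7.92
Z_in = Z_0·(Z_L + jZ_0·tanβl)/(Z_0 + jZ_L·tanβl) = 12.3 + j5.94 Ω
Γ_s = (Z_in − Z_s)/(Z_in + Z_s) = (-62.7 + j5.94)/(87.3 + j5.94), |Γ_s| = 0.721
VSWR = (1 + |Γ_s|)/(1 − |Γ_s|)

VSWR ≈ 6.16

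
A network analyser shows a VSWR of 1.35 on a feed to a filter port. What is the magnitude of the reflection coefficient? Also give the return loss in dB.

|Γ| = (S − 1)/(S + 1) = (1.35 − 1)/(1.35 + 1) = 0.35/2.35
RL = −20·log₁₀|Γ| = −20·log₁₀(0.149)

|Γ| ≈ 0.149; return loss ≈ 16.5 dB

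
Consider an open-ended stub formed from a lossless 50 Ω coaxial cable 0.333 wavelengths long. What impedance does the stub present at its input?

βl = 2π × 0.333 = 120°
tan(βl) = -1.74
For an open-ended stub, Z_in = −jZ_0·cot(βl) = −jZ_0/tan(βl)

Z_in ≈ +j28.7 Ω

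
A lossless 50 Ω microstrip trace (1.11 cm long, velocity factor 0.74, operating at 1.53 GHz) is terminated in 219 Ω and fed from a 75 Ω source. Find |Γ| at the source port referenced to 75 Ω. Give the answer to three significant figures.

|Γ| ≈ 0.578

λ = v/f = 0.74·c / 1.53 GHz = 0.145 m
βl = 2π·l/λ = 2π × 0.0765 = 27.5°
tan(βl) = 0.521
Z_in = Z_0·(Z_L + jZ_0·tanβl)/(Z_0 + jZ_L·tanβl) = 44.8 − j76.3 Ω
Γ_s = (Z_in − Z_s)/(Z_in + Z_s) = (-30.2 − j76.3)/(120 − j76.3), |Γ_s| = 0.578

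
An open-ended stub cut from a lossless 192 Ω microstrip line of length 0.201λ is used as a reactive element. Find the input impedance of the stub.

βl = 2π × 0.201 = 72.4°
tan(βl) = 3.14
For an open-ended stub, Z_in = −jZ_0·cot(βl) = −jZ_0/tan(βl)

Z_in ≈ −j61.1 Ω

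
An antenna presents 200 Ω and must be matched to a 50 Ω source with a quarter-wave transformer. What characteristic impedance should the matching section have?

Z_qwt ≈ 100 Ω

Z_qwt = √(Z_0·R_L) = √(50 × 200) = √10000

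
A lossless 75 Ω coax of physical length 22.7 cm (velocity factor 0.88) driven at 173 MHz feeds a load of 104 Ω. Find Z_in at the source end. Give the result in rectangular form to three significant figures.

Z_in ≈ 65.1 − j20.7 Ω

λ = v/f = 0.88·c / 173 MHz = 1.53 m
βl = 2π·l/λ = 2π × 0.149 = 53.6°
tan(βl) = tan(53.6°) = 1.35
Z_in = Z_0·(Z_L + jZ_0·tanβl)/(Z_0 + jZ_L·tanβl)
     = 75·(104 + j102)/(75 + j141)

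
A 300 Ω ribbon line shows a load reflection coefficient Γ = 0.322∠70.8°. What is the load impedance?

Z_L = Z_0·(1 + Γ)/(1 − Γ) = 300·(1.11 + j0.304)/(0.894 − j0.304)

Z_L ≈ 301 + j205 Ω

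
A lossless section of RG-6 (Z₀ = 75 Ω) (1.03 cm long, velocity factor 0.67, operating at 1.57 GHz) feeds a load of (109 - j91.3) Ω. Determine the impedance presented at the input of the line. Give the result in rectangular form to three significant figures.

Z_in ≈ 41.3 − j49.6 Ω

λ = v/f = 0.67·c / 1.57 GHz = 0.128 m
βl = 2π·l/λ = 2π × 0.0805 = 29°
tan(βl) = tan(29°) = 0.553
Z_in = Z_0·(Z_L + jZ_0·tanβl)/(Z_0 + jZ_L·tanβl)
     = 75·(109 − j49.8)/(126 + j60.3)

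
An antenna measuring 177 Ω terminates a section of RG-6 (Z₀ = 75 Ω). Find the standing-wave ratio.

VSWR ≈ 2.36

Γ = (177 − 75)/(177 + 75) = 0.405
VSWR = (1 + 0.405)/(1 − 0.405)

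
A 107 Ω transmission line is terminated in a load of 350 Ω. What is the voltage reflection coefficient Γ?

Γ = 0.532

Γ = (Z_L − Z_0)/(Z_L + Z_0) = (350 − 107)/(350 + 107) = 243/457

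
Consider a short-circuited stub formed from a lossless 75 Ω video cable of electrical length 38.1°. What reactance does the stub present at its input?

tan(βl) = 0.784
For a short-circuited stub, Z_in = jZ_0·tan(βl)

X_in ≈ 58.8 Ω (inductive)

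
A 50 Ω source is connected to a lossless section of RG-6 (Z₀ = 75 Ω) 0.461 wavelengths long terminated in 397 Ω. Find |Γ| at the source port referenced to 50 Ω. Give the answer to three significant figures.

|Γ| ≈ 0.77

βl = 2π × 0.461 = 166°
tan(βl) = -0.25
Z_in = Z_0·(Z_L + jZ_0·tanβl)/(Z_0 + jZ_L·tanβl) = 153 + j184 Ω
Γ_s = (Z_in − Z_s)/(Z_in + Z_s) = (103 + j184)/(203 + j184), |Γ_s| = 0.77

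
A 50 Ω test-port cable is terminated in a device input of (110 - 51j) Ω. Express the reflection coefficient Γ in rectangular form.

Γ ≈ 0.433 − j0.181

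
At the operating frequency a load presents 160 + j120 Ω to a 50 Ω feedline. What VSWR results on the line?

Γ = (Z_L − Z_0)/(Z_L + Z_0) = (110 + j120)/(210 + j120)
|Γ| = 163/242 = 0.673
VSWR = (1 + |Γ|)/(1 − |Γ|) = 1.67/0.327

VSWR ≈ 5.12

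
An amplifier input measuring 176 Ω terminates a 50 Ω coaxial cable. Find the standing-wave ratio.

Γ = (176 − 50)/(176 + 50) = 0.558
VSWR = (1 + 0.558)/(1 − 0.558)

VSWR ≈ 3.52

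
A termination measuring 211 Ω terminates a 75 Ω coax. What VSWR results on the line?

VSWR ≈ 2.81

For a purely resistive load, VSWR = R_L/Z_0 or Z_0/R_L (whichever > 1) = 211/75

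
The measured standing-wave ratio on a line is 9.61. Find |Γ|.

|Γ| = (S − 1)/(S + 1) = (9.61 − 1)/(9.61 + 1) = 8.61/10.6

|Γ| ≈ 0.811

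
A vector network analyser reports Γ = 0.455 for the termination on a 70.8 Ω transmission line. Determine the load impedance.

Z_L = Z_0·(1 + Γ)/(1 − Γ) = 70.8·(1.46)/(0.545)

Z_L ≈ 189 Ω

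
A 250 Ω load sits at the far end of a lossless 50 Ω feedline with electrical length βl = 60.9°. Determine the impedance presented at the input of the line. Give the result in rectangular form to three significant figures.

tan(βl) = tan(60.9°) = 1.8
Z_in = Z_0·(Z_L + jZ_0·tanβl)/(Z_0 + jZ_L·tanβl)
     = 50·(250 + j89.8)/(50 + j449)

Z_in ≈ 12.9 − j26.4 Ω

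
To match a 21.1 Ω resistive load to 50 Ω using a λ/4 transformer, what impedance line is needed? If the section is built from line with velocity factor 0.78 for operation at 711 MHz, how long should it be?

Z_qwt = √(Z_0·R_L) = √(50 × 21.1) = √1055
λ = 0.78·c/f = 0.329 m, so l = λ/4 = 0.0823 m

Z_qwt ≈ 32.5 Ω; length ≈ 8.23 cm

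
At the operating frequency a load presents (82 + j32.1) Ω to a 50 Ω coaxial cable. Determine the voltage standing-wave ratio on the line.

Γ = (Z_L − Z_0)/(Z_L + Z_0) = (32 + j32.1)/(132 + j32.1)
|Γ| = 45.3/136 = 0.334
VSWR = (1 + |Γ|)/(1 − |Γ|) = 1.33/0.666

VSWR ≈ 2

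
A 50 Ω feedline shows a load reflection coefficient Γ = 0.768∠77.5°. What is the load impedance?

Z_L ≈ 16.3 + j59.6 Ω

Z_L = Z_0·(1 + Γ)/(1 − Γ) = 50·(1.17 + j0.75)/(0.834 − j0.75)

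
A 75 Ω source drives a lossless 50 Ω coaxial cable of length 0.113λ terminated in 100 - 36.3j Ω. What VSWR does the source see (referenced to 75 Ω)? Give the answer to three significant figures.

βl = 2π × 0.113 = 40.7°
tan(βl) = 0.86
Z_in = Z_0·(Z_L + jZ_0·tanβl)/(Z_0 + jZ_L·tanβl) = 31.1 − j28.8 Ω
Γ_s = (Z_in − Z_s)/(Z_in + Z_s) = (-43.9 − j28.8)/(106 − j28.8), |Γ_s| = 0.478
VSWR = (1 + |Γ_s|)/(1 − |Γ_s|)

VSWR ≈ 2.83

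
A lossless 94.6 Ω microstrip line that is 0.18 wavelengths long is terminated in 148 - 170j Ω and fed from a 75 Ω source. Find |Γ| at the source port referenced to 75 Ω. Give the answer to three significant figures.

|Γ| ≈ 0.525

βl = 2π × 0.18 = 64.8°
tan(βl) = 2.13
Z_in = Z_0·(Z_L + jZ_0·tanβl)/(Z_0 + jZ_L·tanβl) = 23.8 − j9.99 Ω
Γ_s = (Z_in − Z_s)/(Z_in + Z_s) = (-51.2 − j9.99)/(98.8 − j9.99), |Γ_s| = 0.525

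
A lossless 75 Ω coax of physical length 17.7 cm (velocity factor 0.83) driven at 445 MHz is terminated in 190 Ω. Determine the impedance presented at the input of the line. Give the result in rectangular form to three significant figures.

Z_in ≈ 34.4 + j27.2 Ω

λ = v/f = 0.83·c / 445 MHz = 0.56 m
βl = 2π·l/λ = 2π × 0.316 = 114°
tan(βl) = tan(114°) = -2.26
Z_in = Z_0·(Z_L + jZ_0·tanβl)/(Z_0 + jZ_L·tanβl)
     = 75·(190 − j169)/(75 − j429)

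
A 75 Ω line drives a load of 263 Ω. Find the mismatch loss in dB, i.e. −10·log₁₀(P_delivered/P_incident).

Γ = (263 − 75)/(263 + 75) = 0.556
|Γ|² = 0.309, so P_del/P_inc = 1 − |Γ|² = 0.691
ML = −10·log₁₀(1 − |Γ|²)

mismatch loss ≈ 1.61 dB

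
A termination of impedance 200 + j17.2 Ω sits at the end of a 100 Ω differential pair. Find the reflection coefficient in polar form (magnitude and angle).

Γ ≈ 0.338 ∠ 6.48°

Γ = (Z_L − Z_0)/(Z_L + Z_0) = (100 + j17.2)/(300 + j17.2)
|Γ| = 101/300 = 0.338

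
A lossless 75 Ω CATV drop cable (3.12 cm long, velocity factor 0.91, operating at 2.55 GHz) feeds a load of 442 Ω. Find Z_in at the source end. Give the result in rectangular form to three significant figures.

Z_in ≈ 13.6 + j19.4 Ω

λ = v/f = 0.91·c / 2.55 GHz = 0.107 m
βl = 2π·l/λ = 2π × 0.291 = 105°
tan(βl) = tan(105°) = -3.75
Z_in = Z_0·(Z_L + jZ_0·tanβl)/(Z_0 + jZ_L·tanβl)
     = 75·(442 − j282)/(75 − j1660)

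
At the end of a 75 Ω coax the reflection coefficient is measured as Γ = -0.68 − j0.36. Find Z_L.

Z_L ≈ 10.4 − j18.3 Ω

Z_L = Z_0·(1 + Γ)/(1 − Γ) = 75·(0.32 − j0.36)/(1.68 + j0.36)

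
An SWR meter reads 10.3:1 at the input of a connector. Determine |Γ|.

|Γ| ≈ 0.823

|Γ| = (S − 1)/(S + 1) = (10.3 − 1)/(10.3 + 1) = 9.3/11.3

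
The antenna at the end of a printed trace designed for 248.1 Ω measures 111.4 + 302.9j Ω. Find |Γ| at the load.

Γ = (Z_L − Z_0)/(Z_L + Z_0) = (-136.7 + j302.9)/(359.5 + j302.9)
|Γ| = 332/470

|Γ| ≈ 0.707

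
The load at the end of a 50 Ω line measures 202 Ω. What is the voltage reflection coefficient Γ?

Γ = 0.603

Γ = (Z_L − Z_0)/(Z_L + Z_0) = (202 − 50)/(202 + 50) = 152/252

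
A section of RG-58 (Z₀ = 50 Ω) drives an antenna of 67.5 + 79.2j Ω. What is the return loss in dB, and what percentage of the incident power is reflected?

RL ≈ 4.85 dB; 32.8% of incident power reflected

Γ = (17.5 + j79.2)/(117.5 + j79.2), |Γ| = 0.572
RL = −20·log₁₀(0.572) = 4.85 dB
P_refl/P_inc = |Γ|² = 0.328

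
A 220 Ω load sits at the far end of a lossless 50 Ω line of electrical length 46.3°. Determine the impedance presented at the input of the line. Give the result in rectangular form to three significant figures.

Z_in ≈ 20.8 − j43.3 Ω

tan(βl) = tan(46.3°) = 1.05
Z_in = Z_0·(Z_L + jZ_0·tanβl)/(Z_0 + jZ_L·tanβl)
     = 50·(220 + j52.3)/(50 + j230)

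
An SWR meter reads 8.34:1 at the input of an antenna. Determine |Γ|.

|Γ| ≈ 0.786

|Γ| = (S − 1)/(S + 1) = (8.34 − 1)/(8.34 + 1) = 7.34/9.34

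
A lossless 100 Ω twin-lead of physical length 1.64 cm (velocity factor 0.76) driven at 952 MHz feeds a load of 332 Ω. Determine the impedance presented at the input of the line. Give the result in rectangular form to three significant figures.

λ = v/f = 0.76·c / 952 MHz = 0.239 m
βl = 2π·l/λ = 2π × 0.0685 = 24.7°
tan(βl) = tan(24.7°) = 0.459
Z_in = Z_0·(Z_L + jZ_0·tanβl)/(Z_0 + jZ_L·tanβl)
     = 100·(332 + j45.9)/(100 + j152)

Z_in ≈ 121 − j138 Ω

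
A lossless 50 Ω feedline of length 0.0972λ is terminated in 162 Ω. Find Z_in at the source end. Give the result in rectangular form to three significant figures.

Z_in ≈ 39.3 − j54.1 Ω

βl = 2π × 0.0972 = 35°
tan(βl) = tan(35°) = 0.7
Z_in = Z_0·(Z_L + jZ_0·tanβl)/(Z_0 + jZ_L·tanβl)
     = 50·(162 + j35)/(50 + j113)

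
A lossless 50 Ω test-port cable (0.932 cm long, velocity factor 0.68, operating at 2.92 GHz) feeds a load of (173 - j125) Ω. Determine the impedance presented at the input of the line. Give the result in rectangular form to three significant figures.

λ = v/f = 0.68·c / 2.92 GHz = 0.0699 m
βl = 2π·l/λ = 2π × 0.133 = 48°
tan(βl) = tan(48°) = 1.11
Z_in = Z_0·(Z_L + jZ_0·tanβl)/(Z_0 + jZ_L·tanβl)
     = 50·(173 − j69.4)/(189 + j192)

Z_in ≈ 13.3 − j31.9 Ω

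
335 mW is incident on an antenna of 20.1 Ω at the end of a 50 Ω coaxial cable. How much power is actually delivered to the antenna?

Γ = (20.1 − 50)/(20.1 + 50) = -0.427
|Γ|² = 0.182
P_refl = |Γ|²·P_inc = 60.9 mW, P_del = (1 − |Γ|²)·P_inc = 274 mW

P_delivered ≈ 274 mW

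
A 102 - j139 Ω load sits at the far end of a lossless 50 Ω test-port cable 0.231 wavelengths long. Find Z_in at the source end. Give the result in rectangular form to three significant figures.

βl = 2π × 0.231 = 83.2°
tan(βl) = tan(83.2°) = 8.34
Z_in = Z_0·(Z_L + jZ_0·tanβl)/(Z_0 + jZ_L·tanβl)
     = 50·(102 + j278)/(1210 + j850)

Z_in ≈ 8.23 + j5.7 Ω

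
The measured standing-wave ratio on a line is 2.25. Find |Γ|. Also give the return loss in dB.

|Γ| = (S − 1)/(S + 1) = (2.25 − 1)/(2.25 + 1) = 1.25/3.25
RL = −20·log₁₀|Γ| = −20·log₁₀(0.385)

|Γ| ≈ 0.385; return loss ≈ 8.3 dB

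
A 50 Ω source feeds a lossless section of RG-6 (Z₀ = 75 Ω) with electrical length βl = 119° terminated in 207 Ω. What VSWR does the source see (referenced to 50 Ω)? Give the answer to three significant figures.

VSWR ≈ 2.44

tan(βl) = -1.8
Z_in = Z_0·(Z_L + jZ_0·tanβl)/(Z_0 + jZ_L·tanβl) = 34.1 + j34.7 Ω
Γ_s = (Z_in − Z_s)/(Z_in + Z_s) = (-15.9 + j34.7)/(84.1 + j34.7), |Γ_s| = 0.419
VSWR = (1 + |Γ_s|)/(1 − |Γ_s|)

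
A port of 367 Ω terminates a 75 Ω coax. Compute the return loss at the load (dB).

Γ = (367 − 75)/(367 + 75) = 0.661
RL = −20·log₁₀|Γ| = −20·log₁₀(0.661)

RL ≈ 3.6 dB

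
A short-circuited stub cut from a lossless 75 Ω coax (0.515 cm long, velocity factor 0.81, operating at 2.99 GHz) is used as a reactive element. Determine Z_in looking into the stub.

λ = v/f = 0.81·c / 2.99 GHz = 0.0813 m
βl = 2π·l/λ = 2π × 0.0634 = 22.8°
tan(βl) = 0.421
For a short-circuited stub, Z_in = jZ_0·tan(βl)

Z_in ≈ +j31.5 Ω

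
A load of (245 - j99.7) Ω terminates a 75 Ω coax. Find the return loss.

Γ = (170 − j99.7)/(320 − j99.7), |Γ| = 0.588
RL = −20·log₁₀|Γ| = −20·log₁₀(0.588)

RL ≈ 4.61 dB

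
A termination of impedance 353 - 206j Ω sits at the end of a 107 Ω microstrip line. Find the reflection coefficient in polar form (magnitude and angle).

Γ = (Z_L − Z_0)/(Z_L + Z_0) = (246 − j206)/(460 − j206)
|Γ| = 321/504 = 0.637

Γ ≈ 0.637 ∠ -15.8°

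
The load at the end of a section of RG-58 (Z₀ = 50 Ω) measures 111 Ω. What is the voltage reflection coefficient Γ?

Γ = 0.379

Γ = (Z_L − Z_0)/(Z_L + Z_0) = (111 − 50)/(111 + 50) = 61/161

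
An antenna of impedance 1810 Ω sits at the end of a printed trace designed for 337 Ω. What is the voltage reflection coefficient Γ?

Γ = 0.686

Γ = (Z_L − Z_0)/(Z_L + Z_0) = (1810 − 337)/(1810 + 337) = 1473/2147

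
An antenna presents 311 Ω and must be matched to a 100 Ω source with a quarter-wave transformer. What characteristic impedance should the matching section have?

Z_qwt ≈ 176 Ω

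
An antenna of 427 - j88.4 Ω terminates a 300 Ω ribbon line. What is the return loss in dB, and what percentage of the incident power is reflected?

Γ = (127 − j88.4)/(727 − j88.4), |Γ| = 0.211
RL = −20·log₁₀(0.211) = 13.5 dB
P_refl/P_inc = |Γ|² = 0.0446

RL ≈ 13.5 dB; 4.46% of incident power reflected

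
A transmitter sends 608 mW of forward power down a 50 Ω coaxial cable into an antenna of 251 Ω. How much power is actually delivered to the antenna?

Γ = (251 − 50)/(251 + 50) = 0.668
|Γ|² = 0.446
P_refl = |Γ|²·P_inc = 271 mW, P_del = (1 − |Γ|²)·P_inc = 337 mW

P_delivered ≈ 337 mW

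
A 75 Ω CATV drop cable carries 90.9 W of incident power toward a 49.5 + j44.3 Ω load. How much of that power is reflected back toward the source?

P_reflected ≈ 13.6 W

|Γ| = |(-25.5 + j44.3)/(124.5 + j44.3)| = 0.387
|Γ|² = 0.15
P_refl = |Γ|²·P_inc = 13.6 W, P_del = (1 − |Γ|²)·P_inc = 77.3 W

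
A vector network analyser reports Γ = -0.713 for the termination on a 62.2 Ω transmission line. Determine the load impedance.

Z_L ≈ 10.4 Ω

Z_L = Z_0·(1 + Γ)/(1 − Γ) = 62.2·(0.287)/(1.71)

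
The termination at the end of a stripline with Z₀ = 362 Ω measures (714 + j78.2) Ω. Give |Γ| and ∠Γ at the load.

Γ = (Z_L − Z_0)/(Z_L + Z_0) = (352 + j78.2)/(1076 + j78.2)
|Γ| = 361/1080 = 0.334

Γ ≈ 0.334 ∠ 8.37°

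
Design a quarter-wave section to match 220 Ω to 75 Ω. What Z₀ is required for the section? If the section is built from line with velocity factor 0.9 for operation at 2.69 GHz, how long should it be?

Z_qwt ≈ 128 Ω; length ≈ 2.51 cm

Z_qwt = √(Z_0·R_L) = √(75 × 220) = √16500
λ = 0.9·c/f = 0.1 m, so l = λ/4 = 0.0251 m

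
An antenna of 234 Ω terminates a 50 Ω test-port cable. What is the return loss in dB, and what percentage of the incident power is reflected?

Γ = (234 − 50)/(234 + 50) = 0.648
RL = −20·log₁₀(0.648) = 3.77 dB
P_refl/P_inc = |Γ|² = 0.42

RL ≈ 3.77 dB; 42% of incident power reflected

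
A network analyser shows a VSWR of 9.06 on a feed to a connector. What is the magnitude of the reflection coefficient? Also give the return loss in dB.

|Γ| ≈ 0.801; return loss ≈ 1.93 dB

|Γ| = (S − 1)/(S + 1) = (9.06 − 1)/(9.06 + 1) = 8.06/10.1
RL = −20·log₁₀|Γ| = −20·log₁₀(0.801)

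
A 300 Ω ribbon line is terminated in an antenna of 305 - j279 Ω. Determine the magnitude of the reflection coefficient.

|Γ| ≈ 0.419

Γ = (Z_L − Z_0)/(Z_L + Z_0) = (5 − j279)/(605 − j279)
|Γ| = 279/666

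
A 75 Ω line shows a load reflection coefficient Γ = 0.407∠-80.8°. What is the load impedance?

Z_L = Z_0·(1 + Γ)/(1 − Γ) = 75·(1.07 − j0.402)/(0.935 + j0.402)

Z_L ≈ 60.4 − j58.2 Ω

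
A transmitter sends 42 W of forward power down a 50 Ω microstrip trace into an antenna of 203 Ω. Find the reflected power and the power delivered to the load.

Γ = (203 − 50)/(203 + 50) = 0.605
|Γ|² = 0.366
P_refl = |Γ|²·P_inc = 15.4 W, P_del = (1 − |Γ|²)·P_inc = 26.6 W

P_reflected ≈ 15.4 W; P_delivered ≈ 26.6 W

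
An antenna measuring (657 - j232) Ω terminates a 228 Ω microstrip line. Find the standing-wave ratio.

VSWR ≈ 3.28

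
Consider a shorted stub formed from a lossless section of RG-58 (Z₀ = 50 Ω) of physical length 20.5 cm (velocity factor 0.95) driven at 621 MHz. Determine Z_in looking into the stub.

Z_in ≈ −j17.4 Ω

λ = v/f = 0.95·c / 621 MHz = 0.459 m
βl = 2π·l/λ = 2π × 0.447 = 161°
tan(βl) = -0.348
For a shorted stub, Z_in = jZ_0·tan(βl)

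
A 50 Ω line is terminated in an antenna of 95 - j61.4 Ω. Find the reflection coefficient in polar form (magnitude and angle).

Γ ≈ 0.483 ∠ -30.8°

Γ = (Z_L − Z_0)/(Z_L + Z_0) = (45 − j61.4)/(145 − j61.4)
|Γ| = 76.1/157 = 0.483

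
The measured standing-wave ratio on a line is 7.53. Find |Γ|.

|Γ| ≈ 0.766

|Γ| = (S − 1)/(S + 1) = (7.53 − 1)/(7.53 + 1) = 6.53/8.53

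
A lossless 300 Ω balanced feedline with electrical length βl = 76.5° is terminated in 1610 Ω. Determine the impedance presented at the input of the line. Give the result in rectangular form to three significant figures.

Z_in ≈ 59 − j69.4 Ω

tan(βl) = tan(76.5°) = 4.17
Z_in = Z_0·(Z_L + jZ_0·tanβl)/(Z_0 + jZ_L·tanβl)
     = 300·(1610 + j1250)/(300 + j6710)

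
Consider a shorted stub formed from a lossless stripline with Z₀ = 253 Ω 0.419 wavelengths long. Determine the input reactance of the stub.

βl = 2π × 0.419 = 151°
tan(βl) = -0.558
For a shorted stub, Z_in = jZ_0·tan(βl)

X_in ≈ -141 Ω (capacitive)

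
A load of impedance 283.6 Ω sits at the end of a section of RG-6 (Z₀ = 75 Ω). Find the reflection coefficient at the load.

Γ = 0.582

Γ = (Z_L − Z_0)/(Z_L + Z_0) = (283.6 − 75)/(283.6 + 75) = 208.6/358.6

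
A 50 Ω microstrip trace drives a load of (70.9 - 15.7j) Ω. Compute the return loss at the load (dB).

Γ = (20.9 − j15.7)/(120.9 − j15.7), |Γ| = 0.214
RL = −20·log₁₀|Γ| = −20·log₁₀(0.214)

RL ≈ 13.4 dB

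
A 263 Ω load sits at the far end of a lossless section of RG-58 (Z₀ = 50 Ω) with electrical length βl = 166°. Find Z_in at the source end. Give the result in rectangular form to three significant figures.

tan(βl) = tan(166°) = -0.249
Z_in = Z_0·(Z_L + jZ_0·tanβl)/(Z_0 + jZ_L·tanβl)
     = 50·(263 − j12.5)/(50 − j65.6)

Z_in ≈ 103 + j122 Ω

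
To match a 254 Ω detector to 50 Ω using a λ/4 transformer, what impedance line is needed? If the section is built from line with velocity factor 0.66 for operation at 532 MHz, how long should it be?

Z_qwt ≈ 113 Ω; length ≈ 9.3 cm

Z_qwt = √(Z_0·R_L) = √(50 × 254) = √12700
λ = 0.66·c/f = 0.372 m, so l = λ/4 = 0.093 m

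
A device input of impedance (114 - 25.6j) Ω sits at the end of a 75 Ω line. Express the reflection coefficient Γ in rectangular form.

Γ ≈ 0.221 − j0.106

Γ = (Z_L − Z_0)/(Z_L + Z_0) = (39 − j25.6)/(189 − j25.6)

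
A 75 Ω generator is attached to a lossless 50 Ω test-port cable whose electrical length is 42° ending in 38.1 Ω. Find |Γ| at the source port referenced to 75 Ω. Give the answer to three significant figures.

tan(βl) = 0.9
Z_in = Z_0·(Z_L + jZ_0·tanβl)/(Z_0 + jZ_L·tanβl) = 46.9 + j12.8 Ω
Γ_s = (Z_in − Z_s)/(Z_in + Z_s) = (-28.1 + j12.8)/(122 + j12.8), |Γ_s| = 0.252

|Γ| ≈ 0.252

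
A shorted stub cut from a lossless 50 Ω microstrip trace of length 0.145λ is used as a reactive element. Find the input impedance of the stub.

Z_in ≈ +j64.5 Ω

βl = 2π × 0.145 = 52.2°
tan(βl) = 1.29
For a shorted stub, Z_in = jZ_0·tan(βl)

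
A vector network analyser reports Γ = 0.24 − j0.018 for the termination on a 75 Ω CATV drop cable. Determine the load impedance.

Z_L = Z_0·(1 + Γ)/(1 − Γ) = 75·(1.24 − j0.018)/(0.76 + j0.018)

Z_L ≈ 122 − j4.67 Ω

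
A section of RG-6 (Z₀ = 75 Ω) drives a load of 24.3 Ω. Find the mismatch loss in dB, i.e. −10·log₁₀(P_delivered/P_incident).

Γ = (24.3 − 75)/(24.3 + 75) = -0.511
|Γ|² = 0.261, so P_del/P_inc = 1 − |Γ|² = 0.739
ML = −10·log₁₀(1 − |Γ|²)

mismatch loss ≈ 1.31 dB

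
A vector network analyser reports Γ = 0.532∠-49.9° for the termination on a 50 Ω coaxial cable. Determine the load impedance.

Z_L ≈ 60 − j68.1 Ω

Z_L = Z_0·(1 + Γ)/(1 − Γ) = 50·(1.34 − j0.407)/(0.657 + j0.407)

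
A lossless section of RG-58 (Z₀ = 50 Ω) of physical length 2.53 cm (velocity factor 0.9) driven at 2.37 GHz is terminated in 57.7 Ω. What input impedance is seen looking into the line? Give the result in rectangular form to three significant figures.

λ = v/f = 0.9·c / 2.37 GHz = 0.114 m
βl = 2π·l/λ = 2π × 0.222 = 79.9°
tan(βl) = tan(79.9°) = 5.64
Z_in = Z_0·(Z_L + jZ_0·tanβl)/(Z_0 + jZ_L·tanβl)
     = 50·(57.7 + j282)/(50 + j326)

Z_in ≈ 43.7 − j2.16 Ω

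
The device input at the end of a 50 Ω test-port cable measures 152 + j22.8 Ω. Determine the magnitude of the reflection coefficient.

Γ = (Z_L − Z_0)/(Z_L + Z_0) = (102 + j22.8)/(202 + j22.8)
|Γ| = 105/203

|Γ| ≈ 0.514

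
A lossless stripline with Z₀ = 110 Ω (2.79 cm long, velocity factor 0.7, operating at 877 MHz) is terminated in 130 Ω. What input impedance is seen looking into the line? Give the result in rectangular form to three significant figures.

Z_in ≈ 110 − j18.4 Ω

λ = v/f = 0.7·c / 877 MHz = 0.239 m
βl = 2π·l/λ = 2π × 0.117 = 41.9°
tan(βl) = tan(41.9°) = 0.899
Z_in = Z_0·(Z_L + jZ_0·tanβl)/(Z_0 + jZ_L·tanβl)
     = 110·(130 + j98.9)/(110 + j117)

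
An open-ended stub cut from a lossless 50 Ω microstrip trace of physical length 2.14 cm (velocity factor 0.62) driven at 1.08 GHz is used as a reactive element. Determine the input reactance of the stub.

X_in ≈ -50.5 Ω (capacitive)

λ = v/f = 0.62·c / 1.08 GHz = 0.172 m
βl = 2π·l/λ = 2π × 0.124 = 44.7°
tan(βl) = 0.991
For an open-ended stub, Z_in = −jZ_0·cot(βl) = −jZ_0/tan(βl)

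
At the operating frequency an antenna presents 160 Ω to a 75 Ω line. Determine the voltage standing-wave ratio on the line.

VSWR ≈ 2.13

For a purely resistive load, VSWR = R_L/Z_0 or Z_0/R_L (whichever > 1) = 160/75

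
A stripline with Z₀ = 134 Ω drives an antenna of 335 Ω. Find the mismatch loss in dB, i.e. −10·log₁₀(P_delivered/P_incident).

Γ = (335 − 134)/(335 + 134) = 0.429
|Γ|² = 0.184, so P_del/P_inc = 1 − |Γ|² = 0.816
ML = −10·log₁₀(1 − |Γ|²)

mismatch loss ≈ 0.881 dB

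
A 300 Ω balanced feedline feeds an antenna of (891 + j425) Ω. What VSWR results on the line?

VSWR ≈ 3.71

Γ = (Z_L − Z_0)/(Z_L + Z_0) = (591 + j425)/(1191 + j425)
|Γ| = 728/1260 = 0.576
VSWR = (1 + |Γ|)/(1 − |Γ|) = 1.58/0.424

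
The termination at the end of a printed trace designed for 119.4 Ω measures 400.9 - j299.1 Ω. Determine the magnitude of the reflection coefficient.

|Γ| ≈ 0.684

Γ = (Z_L − Z_0)/(Z_L + Z_0) = (281.5 − j299.1)/(520.3 − j299.1)
|Γ| = 411/600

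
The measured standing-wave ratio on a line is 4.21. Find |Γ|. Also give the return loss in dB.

|Γ| = (S − 1)/(S + 1) = (4.21 − 1)/(4.21 + 1) = 3.21/5.21
RL = −20·log₁₀|Γ| = −20·log₁₀(0.616)

|Γ| ≈ 0.616; return loss ≈ 4.21 dB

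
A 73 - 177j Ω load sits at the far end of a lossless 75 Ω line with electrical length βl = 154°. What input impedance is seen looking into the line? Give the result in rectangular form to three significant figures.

Z_in ≈ 364 + j270 Ω

tan(βl) = tan(154°) = -0.488
Z_in = Z_0·(Z_L + jZ_0·tanβl)/(Z_0 + jZ_L·tanβl)
     = 75·(73 − j214)/(-11.3 − j35.6)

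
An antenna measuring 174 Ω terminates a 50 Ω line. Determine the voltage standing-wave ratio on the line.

Γ = (174 − 50)/(174 + 50) = 0.554
VSWR = (1 + 0.554)/(1 − 0.554)

VSWR ≈ 3.48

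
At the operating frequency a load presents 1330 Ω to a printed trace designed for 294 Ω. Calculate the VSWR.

VSWR ≈ 4.52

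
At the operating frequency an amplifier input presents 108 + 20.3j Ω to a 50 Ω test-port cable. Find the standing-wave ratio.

Γ = (Z_L − Z_0)/(Z_L + Z_0) = (58 + j20.3)/(158 + j20.3)
|Γ| = 61.4/159 = 0.386
VSWR = (1 + |Γ|)/(1 − |Γ|) = 1.39/0.614

VSWR ≈ 2.26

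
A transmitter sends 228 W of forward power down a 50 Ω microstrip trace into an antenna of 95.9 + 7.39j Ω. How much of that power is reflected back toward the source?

|Γ| = |(45.9 + j7.39)/(145.9 + j7.39)| = 0.318
|Γ|² = 0.101
P_refl = |Γ|²·P_inc = 23.1 W, P_del = (1 − |Γ|²)·P_inc = 205 W

P_reflected ≈ 23.1 W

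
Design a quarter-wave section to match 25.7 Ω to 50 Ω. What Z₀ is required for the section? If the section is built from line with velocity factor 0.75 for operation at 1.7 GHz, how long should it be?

Z_qwt ≈ 35.8 Ω; length ≈ 3.31 cm

Z_qwt = √(Z_0·R_L) = √(50 × 25.7) = √1285
λ = 0.75·c/f = 0.132 m, so l = λ/4 = 0.0331 m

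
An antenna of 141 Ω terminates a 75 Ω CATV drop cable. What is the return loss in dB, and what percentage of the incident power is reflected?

Γ = (141 − 75)/(141 + 75) = 0.306
RL = −20·log₁₀(0.306) = 10.3 dB
P_refl/P_inc = |Γ|² = 0.0934

RL ≈ 10.3 dB; 9.34% of incident power reflected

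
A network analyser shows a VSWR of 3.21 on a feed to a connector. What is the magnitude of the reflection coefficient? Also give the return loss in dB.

|Γ| ≈ 0.525; return loss ≈ 5.6 dB

|Γ| = (S − 1)/(S + 1) = (3.21 − 1)/(3.21 + 1) = 2.21/4.21
RL = −20·log₁₀|Γ| = −20·log₁₀(0.525)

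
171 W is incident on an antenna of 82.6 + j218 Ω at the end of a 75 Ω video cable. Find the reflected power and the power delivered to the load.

|Γ| = |(7.6 + j218)/(157.6 + j218)| = 0.811
|Γ|² = 0.658
P_refl = |Γ|²·P_inc = 112 W, P_del = (1 − |Γ|²)·P_inc = 58.6 W

P_reflected ≈ 112 W; P_delivered ≈ 58.6 W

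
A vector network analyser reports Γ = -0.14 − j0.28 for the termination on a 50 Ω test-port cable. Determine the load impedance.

Z_L ≈ 32.7 − j20.3 Ω

Z_L = Z_0·(1 + Γ)/(1 − Γ) = 50·(0.86 − j0.28)/(1.14 + j0.28)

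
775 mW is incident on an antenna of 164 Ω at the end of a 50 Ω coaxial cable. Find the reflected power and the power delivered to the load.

P_reflected ≈ 220 mW; P_delivered ≈ 555 mW

Γ = (164 − 50)/(164 + 50) = 0.533
|Γ|² = 0.284
P_refl = |Γ|²·P_inc = 220 mW, P_del = (1 − |Γ|²)·P_inc = 555 mW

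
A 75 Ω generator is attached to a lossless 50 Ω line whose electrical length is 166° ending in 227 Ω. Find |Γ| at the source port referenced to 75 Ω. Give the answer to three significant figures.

|Γ| ≈ 0.531

tan(βl) = -0.249
Z_in = Z_0·(Z_L + jZ_0·tanβl)/(Z_0 + jZ_L·tanβl) = 106 + j107 Ω
Γ_s = (Z_in − Z_s)/(Z_in + Z_s) = (30.7 + j107)/(181 + j107), |Γ_s| = 0.531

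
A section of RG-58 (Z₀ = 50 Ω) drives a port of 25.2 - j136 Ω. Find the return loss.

RL ≈ 1.02 dB

Γ = (-24.8 − j136)/(75.2 − j136), |Γ| = 0.89
RL = −20·log₁₀|Γ| = −20·log₁₀(0.89)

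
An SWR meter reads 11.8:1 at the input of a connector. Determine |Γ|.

|Γ| ≈ 0.844

|Γ| = (S − 1)/(S + 1) = (11.8 − 1)/(11.8 + 1) = 10.8/12.8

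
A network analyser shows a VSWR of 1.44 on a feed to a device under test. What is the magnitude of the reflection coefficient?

|Γ| = (S − 1)/(S + 1) = (1.44 − 1)/(1.44 + 1) = 0.44/2.44

|Γ| ≈ 0.18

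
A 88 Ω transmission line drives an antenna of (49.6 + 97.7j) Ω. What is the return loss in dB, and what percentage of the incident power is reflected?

RL ≈ 4.12 dB; 38.7% of incident power reflected

Γ = (-38.4 + j97.7)/(137.6 + j97.7), |Γ| = 0.622
RL = −20·log₁₀(0.622) = 4.12 dB
P_refl/P_inc = |Γ|² = 0.387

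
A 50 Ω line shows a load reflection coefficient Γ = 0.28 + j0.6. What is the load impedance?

Z_L ≈ 32 + j68.3 Ω

Z_L = Z_0·(1 + Γ)/(1 − Γ) = 50·(1.28 + j0.6)/(0.72 − j0.6)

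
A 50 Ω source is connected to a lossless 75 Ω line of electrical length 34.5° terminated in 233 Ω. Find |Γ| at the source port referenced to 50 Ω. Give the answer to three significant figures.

|Γ| ≈ 0.589

tan(βl) = 0.687
Z_in = Z_0·(Z_L + jZ_0·tanβl)/(Z_0 + jZ_L·tanβl) = 61.7 − j80.2 Ω
Γ_s = (Z_in − Z_s)/(Z_in + Z_s) = (11.7 − j80.2)/(112 − j80.2), |Γ_s| = 0.589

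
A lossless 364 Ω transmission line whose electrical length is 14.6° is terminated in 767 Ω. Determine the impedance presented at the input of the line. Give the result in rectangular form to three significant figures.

Z_in ≈ 629 − j251 Ω

tan(βl) = tan(14.6°) = 0.26
Z_in = Z_0·(Z_L + jZ_0·tanβl)/(Z_0 + jZ_L·tanβl)
     = 364·(767 + j94.8)/(364 + j200)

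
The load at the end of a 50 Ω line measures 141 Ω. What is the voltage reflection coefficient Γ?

Γ = (Z_L − Z_0)/(Z_L + Z_0) = (141 − 50)/(141 + 50) = 91/191

Γ = 0.476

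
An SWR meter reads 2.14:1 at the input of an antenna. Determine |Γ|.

|Γ| ≈ 0.363

|Γ| = (S − 1)/(S + 1) = (2.14 − 1)/(2.14 + 1) = 1.14/3.14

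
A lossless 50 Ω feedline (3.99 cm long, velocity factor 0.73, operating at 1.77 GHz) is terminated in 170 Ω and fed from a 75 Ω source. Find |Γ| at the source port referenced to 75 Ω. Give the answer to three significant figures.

|Γ| ≈ 0.641

λ = v/f = 0.73·c / 1.77 GHz = 0.124 m
βl = 2π·l/λ = 2π × 0.322 = 116°
tan(βl) = -2.04
Z_in = Z_0·(Z_L + jZ_0·tanβl)/(Z_0 + jZ_L·tanβl) = 17.9 + j21.9 Ω
Γ_s = (Z_in − Z_s)/(Z_in + Z_s) = (-57.1 + j21.9)/(92.9 + j21.9), |Γ_s| = 0.641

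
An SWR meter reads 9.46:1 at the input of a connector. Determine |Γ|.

|Γ| ≈ 0.809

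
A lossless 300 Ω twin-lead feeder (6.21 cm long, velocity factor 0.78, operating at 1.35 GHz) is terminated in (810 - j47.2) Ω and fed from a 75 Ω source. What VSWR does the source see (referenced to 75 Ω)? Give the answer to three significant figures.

VSWR ≈ 5.67

λ = v/f = 0.78·c / 1.35 GHz = 0.173 m
βl = 2π·l/λ = 2π × 0.358 = 129°
tan(βl) = -1.24
Z_in = Z_0·(Z_L + jZ_0·tanβl)/(Z_0 + jZ_L·tanβl) = 174 + j201 Ω
Γ_s = (Z_in − Z_s)/(Z_in + Z_s) = (98.7 + j201)/(249 + j201), |Γ_s| = 0.7
VSWR = (1 + |Γ_s|)/(1 − |Γ_s|)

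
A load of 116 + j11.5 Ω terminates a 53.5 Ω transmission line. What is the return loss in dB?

Γ = (62.5 + j11.5)/(169.5 + j11.5), |Γ| = 0.374
RL = −20·log₁₀|Γ| = −20·log₁₀(0.374)

RL ≈ 8.54 dB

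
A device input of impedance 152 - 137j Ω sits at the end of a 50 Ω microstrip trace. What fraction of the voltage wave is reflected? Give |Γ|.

Γ = (Z_L − Z_0)/(Z_L + Z_0) = (102 − j137)/(202 − j137)
|Γ| = 171/244

|Γ| ≈ 0.7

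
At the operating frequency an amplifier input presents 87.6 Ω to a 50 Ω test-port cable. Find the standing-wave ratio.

Γ = (87.6 − 50)/(87.6 + 50) = 0.273
VSWR = (1 + 0.273)/(1 − 0.273)

VSWR ≈ 1.75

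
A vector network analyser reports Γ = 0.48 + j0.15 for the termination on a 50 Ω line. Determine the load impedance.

Z_L = Z_0·(1 + Γ)/(1 − Γ) = 50·(1.48 + j0.15)/(0.52 − j0.15)

Z_L ≈ 128 + j51.2 Ω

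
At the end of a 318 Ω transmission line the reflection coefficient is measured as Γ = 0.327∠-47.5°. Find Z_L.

Z_L ≈ 427 − j231 Ω

Z_L = Z_0·(1 + Γ)/(1 − Γ) = 318·(1.22 − j0.241)/(0.779 + j0.241)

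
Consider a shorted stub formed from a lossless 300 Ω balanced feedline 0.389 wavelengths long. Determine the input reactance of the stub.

X_in ≈ -251 Ω (capacitive)

βl = 2π × 0.389 = 140°
tan(βl) = -0.838
For a shorted stub, Z_in = jZ_0·tan(βl)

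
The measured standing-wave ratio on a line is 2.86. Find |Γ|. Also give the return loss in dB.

|Γ| = (S − 1)/(S + 1) = (2.86 − 1)/(2.86 + 1) = 1.86/3.86
RL = −20·log₁₀|Γ| = −20·log₁₀(0.482)

|Γ| ≈ 0.482; return loss ≈ 6.34 dB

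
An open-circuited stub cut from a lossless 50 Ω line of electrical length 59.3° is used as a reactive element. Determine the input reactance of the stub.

tan(βl) = 1.68
For an open-circuited stub, Z_in = −jZ_0·cot(βl) = −jZ_0/tan(βl)

X_in ≈ -29.7 Ω (capacitive)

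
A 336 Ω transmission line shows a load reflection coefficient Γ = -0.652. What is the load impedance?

Z_L = Z_0·(1 + Γ)/(1 − Γ) = 336·(0.348)/(1.65)

Z_L ≈ 70.8 Ω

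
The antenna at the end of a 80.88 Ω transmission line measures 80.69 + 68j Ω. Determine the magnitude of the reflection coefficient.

|Γ| ≈ 0.388

Γ = (Z_L − Z_0)/(Z_L + Z_0) = (-0.19 + j68)/(161.6 + j68)
|Γ| = 68/175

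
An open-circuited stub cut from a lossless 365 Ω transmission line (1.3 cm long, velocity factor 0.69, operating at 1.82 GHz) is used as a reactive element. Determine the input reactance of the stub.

X_in ≈ -418 Ω (capacitive)

λ = v/f = 0.69·c / 1.82 GHz = 0.114 m
βl = 2π·l/λ = 2π × 0.114 = 41.1°
tan(βl) = 0.874
For an open-circuited stub, Z_in = −jZ_0·cot(βl) = −jZ_0/tan(βl)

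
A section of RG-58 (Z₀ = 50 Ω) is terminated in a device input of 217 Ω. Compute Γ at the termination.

Γ = 0.625

Γ = (Z_L − Z_0)/(Z_L + Z_0) = (217 − 50)/(217 + 50) = 167/267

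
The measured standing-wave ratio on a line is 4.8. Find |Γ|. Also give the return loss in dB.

|Γ| = (S − 1)/(S + 1) = (4.8 − 1)/(4.8 + 1) = 3.8/5.8
RL = −20·log₁₀|Γ| = −20·log₁₀(0.655)

|Γ| ≈ 0.655; return loss ≈ 3.67 dB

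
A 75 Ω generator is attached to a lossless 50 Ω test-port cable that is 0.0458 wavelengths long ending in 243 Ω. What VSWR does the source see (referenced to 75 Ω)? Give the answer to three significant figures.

VSWR ≈ 3.58

βl = 2π × 0.0458 = 16.5°
tan(βl) = 0.296
Z_in = Z_0·(Z_L + jZ_0·tanβl)/(Z_0 + jZ_L·tanβl) = 86.1 − j109 Ω
Γ_s = (Z_in − Z_s)/(Z_in + Z_s) = (11.1 − j109)/(161 − j109), |Γ_s| = 0.563
VSWR = (1 + |Γ_s|)/(1 − |Γ_s|)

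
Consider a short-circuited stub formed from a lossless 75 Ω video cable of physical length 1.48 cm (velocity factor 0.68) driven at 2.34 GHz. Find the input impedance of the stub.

Z_in ≈ +j136 Ω

λ = v/f = 0.68·c / 2.34 GHz = 0.0872 m
βl = 2π·l/λ = 2π × 0.17 = 61.1°
tan(βl) = 1.81
For a short-circuited stub, Z_in = jZ_0·tan(βl)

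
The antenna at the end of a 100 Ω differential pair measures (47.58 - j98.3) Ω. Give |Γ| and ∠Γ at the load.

Γ = (Z_L − Z_0)/(Z_L + Z_0) = (-52.42 − j98.3)/(147.6 − j98.3)
|Γ| = 111/177 = 0.628

Γ ≈ 0.628 ∠ -84.4°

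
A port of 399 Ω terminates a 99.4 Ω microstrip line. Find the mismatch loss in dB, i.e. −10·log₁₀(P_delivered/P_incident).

mismatch loss ≈ 1.95 dB

Γ = (399 − 99.4)/(399 + 99.4) = 0.601
|Γ|² = 0.361, so P_del/P_inc = 1 − |Γ|² = 0.639
ML = −10·log₁₀(1 − |Γ|²)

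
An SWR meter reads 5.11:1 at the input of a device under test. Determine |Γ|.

|Γ| ≈ 0.673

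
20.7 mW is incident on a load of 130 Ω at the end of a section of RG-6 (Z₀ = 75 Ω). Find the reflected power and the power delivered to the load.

Γ = (130 − 75)/(130 + 75) = 0.268
|Γ|² = 0.072
P_refl = |Γ|²·P_inc = 1.49 mW, P_del = (1 − |Γ|²)·P_inc = 19.2 mW

P_reflected ≈ 1.49 mW; P_delivered ≈ 19.2 mW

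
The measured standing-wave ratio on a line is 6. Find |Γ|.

|Γ| ≈ 0.714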